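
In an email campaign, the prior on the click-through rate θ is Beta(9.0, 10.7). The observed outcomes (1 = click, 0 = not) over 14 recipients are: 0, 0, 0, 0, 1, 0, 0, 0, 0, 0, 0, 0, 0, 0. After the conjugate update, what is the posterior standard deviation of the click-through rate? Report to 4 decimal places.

0.0775

The Beta prior is conjugate to a Binomial/Bernoulli likelihood; the update adds successes to α and failures to β.
Posterior: Beta(α+k, β+n−k) = Beta(9.0+1, 10.7+13) = Beta(10.0, 23.7).
Var = αβ/((α+β)²(α+β+1)) = 10.0·23.7/(33.7²·34.7) = 0.00601394; SD = √0.00601394 = 0.0775.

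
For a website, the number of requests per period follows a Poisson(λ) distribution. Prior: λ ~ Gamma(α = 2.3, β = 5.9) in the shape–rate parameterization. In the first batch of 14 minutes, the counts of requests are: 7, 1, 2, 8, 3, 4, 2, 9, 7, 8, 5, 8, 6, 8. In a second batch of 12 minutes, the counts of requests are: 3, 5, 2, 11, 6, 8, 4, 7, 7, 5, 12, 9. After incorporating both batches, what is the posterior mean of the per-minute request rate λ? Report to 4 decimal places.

With a Gamma(shape α, rate β) prior, the Poisson likelihood is conjugate: the posterior is Gamma(α + ΣXᵢ, β + n).
Batch 1: sum of counts S = 78 over n = 14 minutes.
After batch 1: Gamma(α+S, β+n) = Gamma(2.3+78, 5.9+14) = Gamma(80.3, 19.9).
Batch 2: sum of counts S = 79 over n = 12 minutes.
After batch 2: Gamma(α+S, β+n) = Gamma(80.3+79, 19.9+12) = Gamma(159.3, 31.9).
Posterior mean = α/β = 159.3/31.9 = 4.9937.

4.9937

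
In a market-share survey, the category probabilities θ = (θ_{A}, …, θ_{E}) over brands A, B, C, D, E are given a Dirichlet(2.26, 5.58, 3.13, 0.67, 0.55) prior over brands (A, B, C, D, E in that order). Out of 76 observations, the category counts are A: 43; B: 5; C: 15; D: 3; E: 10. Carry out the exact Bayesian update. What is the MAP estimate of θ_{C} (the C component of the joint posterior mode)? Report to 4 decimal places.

0.2059

The Dirichlet prior is conjugate to the Multinomial likelihood: each posterior αⱼ = prior αⱼ + observed count nⱼ.
Posterior concentration: (45.26, 10.58, 18.13, 3.67, 10.55), total = 88.19.
Joint mode component: (α_{C}−1)/(Σα−K) = 17.13/83.19 = 0.2059.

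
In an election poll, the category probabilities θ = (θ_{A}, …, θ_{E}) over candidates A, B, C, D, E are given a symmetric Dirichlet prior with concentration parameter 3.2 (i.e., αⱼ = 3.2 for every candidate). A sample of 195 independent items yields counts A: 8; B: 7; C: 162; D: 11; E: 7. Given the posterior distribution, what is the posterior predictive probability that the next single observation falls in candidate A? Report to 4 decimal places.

0.0531

The Dirichlet prior is conjugate to the Multinomial likelihood: each posterior αⱼ = prior αⱼ + observed count nⱼ.
Posterior concentration: (11.2, 10.2, 165.2, 14.2, 10.2), total = 211.0.
P(next = A | data) = α_{A}/Σα = 0.0531.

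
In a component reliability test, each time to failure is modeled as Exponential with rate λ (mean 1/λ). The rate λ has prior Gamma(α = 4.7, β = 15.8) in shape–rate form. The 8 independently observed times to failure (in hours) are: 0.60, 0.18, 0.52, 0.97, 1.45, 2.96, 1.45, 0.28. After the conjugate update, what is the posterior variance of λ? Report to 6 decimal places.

0.021668

With a Gamma(shape α, rate β) prior on the exponential rate λ, the posterior after n observations with total T = Σxᵢ is Gamma(α+n, β+T).
Sum of observations T = 8.41 hours; n = 8.
Posterior: Gamma(4.7+8, 15.8+8.41) = Gamma(12.7, 24.21).
Var = α/β² = 0.021668.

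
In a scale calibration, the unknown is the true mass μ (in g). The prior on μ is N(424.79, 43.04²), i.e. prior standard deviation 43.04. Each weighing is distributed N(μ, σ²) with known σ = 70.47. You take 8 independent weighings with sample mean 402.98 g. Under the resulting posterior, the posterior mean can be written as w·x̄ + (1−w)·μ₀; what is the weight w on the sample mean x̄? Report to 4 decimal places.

0.7490

For Normal data with known variance σ², a Normal(μ₀, σ₀²) prior on μ is conjugate. Posterior precision = 1/σ₀² + n/σ²; posterior mean is the precision-weighted average of μ₀ and x̄.
σ₀² = 43.04² = 1852.4416, σ² = 70.47² = 4966.0209. Prior precision 1/σ₀² = 1/1852.4416; data precision n/σ² = 8/4966.0209.
w = (n/σ²)/(1/σ₀² + n/σ²) = n·σ₀²/(σ² + n·σ₀²) = 8·1852.4416/(4966.0209 + 8·1852.4416) = 14819.5328/19785.5537 = 0.7490.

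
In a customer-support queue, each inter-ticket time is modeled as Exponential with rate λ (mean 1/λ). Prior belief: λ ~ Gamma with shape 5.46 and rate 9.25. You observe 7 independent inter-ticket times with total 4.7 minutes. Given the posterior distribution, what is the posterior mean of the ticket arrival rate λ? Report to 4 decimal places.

With a Gamma(shape α, rate β) prior on the exponential rate λ, the posterior after n observations with total T = Σxᵢ is Gamma(α+n, β+T).
Posterior: Gamma(5.46+7, 9.25+4.7) = Gamma(12.46, 13.95).
Posterior mean of λ = α/β = 12.46/13.95 = 0.8932.

0.8932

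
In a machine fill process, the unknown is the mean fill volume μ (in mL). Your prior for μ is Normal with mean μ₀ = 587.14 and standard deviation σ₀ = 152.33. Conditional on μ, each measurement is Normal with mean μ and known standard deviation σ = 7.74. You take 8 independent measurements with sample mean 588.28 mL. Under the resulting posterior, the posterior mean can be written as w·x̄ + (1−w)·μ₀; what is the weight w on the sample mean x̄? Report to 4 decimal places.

For Normal data with known variance σ², a Normal(μ₀, σ₀²) prior on μ is conjugate. Posterior precision = 1/σ₀² + n/σ²; posterior mean is the precision-weighted average of μ₀ and x̄.
σ₀² = 152.33² = 23204.4289, σ² = 7.74² = 59.9076. Prior precision 1/σ₀² = 1/23204.4289; data precision n/σ² = 8/59.9076.
w = (n/σ²)/(1/σ₀² + n/σ²) = n·σ₀²/(σ² + n·σ₀²) = 8·23204.4289/(59.9076 + 8·23204.4289) = 185635.4312/185695.3388 = 0.9997.

0.9997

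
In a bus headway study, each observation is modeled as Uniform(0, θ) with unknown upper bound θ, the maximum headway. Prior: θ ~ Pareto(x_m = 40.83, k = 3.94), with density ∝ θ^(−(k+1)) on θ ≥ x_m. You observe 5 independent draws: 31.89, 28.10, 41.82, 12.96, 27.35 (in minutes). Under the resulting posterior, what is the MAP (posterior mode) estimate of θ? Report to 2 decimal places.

A Pareto(scale x_m, shape k) prior on the upper bound θ of Uniform(0, θ) is conjugate: posterior is Pareto(max(x_m, max xᵢ), k + n).
Sample maximum = 41.82; prior scale x_m = 40.83 → posterior scale = max = 41.82.
Posterior shape = 3.94 + 5 = 8.94.
The Pareto density is decreasing on [x_m, ∞), so the mode is x_m = 41.82.

41.82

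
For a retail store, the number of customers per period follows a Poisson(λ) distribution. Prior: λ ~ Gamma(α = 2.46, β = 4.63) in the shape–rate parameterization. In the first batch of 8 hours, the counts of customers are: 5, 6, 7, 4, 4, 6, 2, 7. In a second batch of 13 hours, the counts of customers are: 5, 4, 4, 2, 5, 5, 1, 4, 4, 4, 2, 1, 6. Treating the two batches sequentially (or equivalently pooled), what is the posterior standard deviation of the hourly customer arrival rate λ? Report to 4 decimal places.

0.3711

With a Gamma(shape α, rate β) prior, the Poisson likelihood is conjugate: the posterior is Gamma(α + ΣXᵢ, β + n).
Batch 1: sum of counts S = 41 over n = 8 hours.
After batch 1: Gamma(α+S, β+n) = Gamma(2.46+41, 4.63+8) = Gamma(43.46, 12.63).
Batch 2: sum of counts S = 47 over n = 13 hours.
After batch 2: Gamma(α+S, β+n) = Gamma(43.46+47, 12.63+13) = Gamma(90.46, 25.63).
SD = √α/β = √90.46/25.63 = 0.3711.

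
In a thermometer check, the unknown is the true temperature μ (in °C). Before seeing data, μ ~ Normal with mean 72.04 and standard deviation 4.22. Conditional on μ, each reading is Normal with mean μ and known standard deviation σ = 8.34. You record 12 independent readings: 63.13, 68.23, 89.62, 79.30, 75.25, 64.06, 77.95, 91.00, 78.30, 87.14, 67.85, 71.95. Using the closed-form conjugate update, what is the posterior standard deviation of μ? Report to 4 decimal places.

For Normal data with known variance σ², a Normal(μ₀, σ₀²) prior on μ is conjugate. Posterior precision = 1/σ₀² + n/σ²; posterior mean is the precision-weighted average of μ₀ and x̄.
σ₀² = 4.22² = 17.8084, σ² = 8.34² = 69.5556; σ² + n·σ₀² = 69.5556 + 12·17.8084 = 283.2564.
Posterior precision = 1/σ₀² + n/σ² = 1/17.8084 + 12/69.5556 = (σ² + n·σ₀²)/(σ₀²σ²) = 283.2564/(17.8084·69.5556); posterior variance σₙ² = σ₀²σ²/(σ² + n·σ₀²) = 17.8084·69.5556/283.2564 = 4.372978.
Posterior SD = √σₙ² = √(17.8084·69.5556/283.2564) = 2.0912.

2.0912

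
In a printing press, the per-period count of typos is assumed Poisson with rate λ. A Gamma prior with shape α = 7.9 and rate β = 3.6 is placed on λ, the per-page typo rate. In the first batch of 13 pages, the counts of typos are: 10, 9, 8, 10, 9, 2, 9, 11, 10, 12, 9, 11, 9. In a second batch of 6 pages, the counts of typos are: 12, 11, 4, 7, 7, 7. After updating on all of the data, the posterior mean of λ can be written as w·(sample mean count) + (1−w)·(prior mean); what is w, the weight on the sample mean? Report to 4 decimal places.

0.8407

With a Gamma(shape α, rate β) prior, the Poisson likelihood is conjugate: the posterior is Gamma(α + ΣXᵢ, β + n).
Total number of pages: n = 13 + 6 = 19.
Posterior mean = (α₀+S)/(β₀+n) = [n/(β₀+n)]·(S/n) + [β₀/(β₀+n)]·(α₀/β₀), so only n and β₀ enter the weight.
Weight on data w = n/(β₀+n) = 19/(3.6+19) = 19/22.6 = 0.8407.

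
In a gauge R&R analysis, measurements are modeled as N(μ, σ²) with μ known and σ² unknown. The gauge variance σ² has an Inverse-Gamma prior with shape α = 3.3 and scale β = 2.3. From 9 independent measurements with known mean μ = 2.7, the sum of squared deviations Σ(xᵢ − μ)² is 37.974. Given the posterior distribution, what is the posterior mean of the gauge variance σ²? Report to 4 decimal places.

3.1304

With known mean μ and an Inverse-Gamma(α, β) prior on σ², the Normal likelihood is conjugate: posterior is Inv-Gamma(α + n/2, β + Σ(xᵢ−μ)²/2).
Posterior: Inv-Gamma(3.3 + 9/2, 2.3 + 37.974/2) = Inv-Gamma(7.80, 21.2870).
E[σ²|data] = β/(α−1) = 21.2870/6.80 = 3.1304.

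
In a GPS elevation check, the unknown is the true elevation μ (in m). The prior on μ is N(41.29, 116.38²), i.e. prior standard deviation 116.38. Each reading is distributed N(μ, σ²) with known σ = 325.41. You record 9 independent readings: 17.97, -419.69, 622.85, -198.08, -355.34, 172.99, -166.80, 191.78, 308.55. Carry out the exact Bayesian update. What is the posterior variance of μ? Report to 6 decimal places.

For Normal data with known variance σ², a Normal(μ₀, σ₀²) prior on μ is conjugate. Posterior precision = 1/σ₀² + n/σ²; posterior mean is the precision-weighted average of μ₀ and x̄.
σ₀² = 116.38² = 13544.3044, σ² = 325.41² = 105891.6681; σ² + n·σ₀² = 105891.6681 + 9·13544.3044 = 227790.4077.
Posterior precision = 1/σ₀² + n/σ² = 1/13544.3044 + 9/105891.6681 = (σ² + n·σ₀²)/(σ₀²σ²) = 227790.4077/(13544.3044·105891.6681); posterior variance σₙ² = σ₀²σ²/(σ² + n·σ₀²) = 13544.3044·105891.6681/227790.4077 = 6296.265943.

6296.265943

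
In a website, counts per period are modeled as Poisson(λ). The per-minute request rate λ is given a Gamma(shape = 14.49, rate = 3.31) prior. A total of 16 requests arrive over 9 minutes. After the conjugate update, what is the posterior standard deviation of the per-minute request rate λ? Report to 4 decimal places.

With a Gamma(shape α, rate β) prior, the Poisson likelihood is conjugate: the posterior is Gamma(α + ΣXᵢ, β + n).
Posterior: Gamma(α+S, β+n) = Gamma(14.49+16, 3.31+9) = Gamma(30.49, 12.31).
SD = √α/β = √30.49/12.31 = 0.4486.

0.4486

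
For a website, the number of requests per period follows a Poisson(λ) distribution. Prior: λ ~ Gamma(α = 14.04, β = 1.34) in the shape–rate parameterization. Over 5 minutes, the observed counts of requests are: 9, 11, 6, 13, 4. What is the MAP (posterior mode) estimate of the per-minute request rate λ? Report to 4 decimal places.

8.8391

With a Gamma(shape α, rate β) prior, the Poisson likelihood is conjugate: the posterior is Gamma(α + ΣXᵢ, β + n).
Sum of counts S = 43 over n = 5 minutes.
Posterior: Gamma(α+S, β+n) = Gamma(14.04+43, 1.34+5) = Gamma(57.04, 6.34).
Mode of Gamma(α,β) for α≥1 is (α−1)/β = 56.04/6.34 = 8.8391.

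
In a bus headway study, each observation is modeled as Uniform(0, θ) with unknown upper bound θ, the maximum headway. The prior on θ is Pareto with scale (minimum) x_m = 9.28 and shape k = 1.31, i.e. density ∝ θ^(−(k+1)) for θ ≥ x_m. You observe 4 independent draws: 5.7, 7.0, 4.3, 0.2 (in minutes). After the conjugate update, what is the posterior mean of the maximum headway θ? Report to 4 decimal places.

A Pareto(scale x_m, shape k) prior on the upper bound θ of Uniform(0, θ) is conjugate: posterior is Pareto(max(x_m, max xᵢ), k + n).
Sample maximum = 7.0; prior scale x_m = 9.28 → posterior scale = max = 9.28.
Posterior shape = 1.31 + 4 = 5.31.
E[θ|data] = k·x_m/(k−1) = 5.31·9.28/4.31 = 11.4331.

11.4331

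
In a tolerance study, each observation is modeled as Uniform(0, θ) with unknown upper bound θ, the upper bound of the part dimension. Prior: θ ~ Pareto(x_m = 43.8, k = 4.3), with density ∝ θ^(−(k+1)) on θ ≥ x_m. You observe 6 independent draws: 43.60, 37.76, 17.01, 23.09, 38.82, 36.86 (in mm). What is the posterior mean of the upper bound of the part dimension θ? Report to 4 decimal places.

48.5097

A Pareto(scale x_m, shape k) prior on the upper bound θ of Uniform(0, θ) is conjugate: posterior is Pareto(max(x_m, max xᵢ), k + n).
Sample maximum = 43.60; prior scale x_m = 43.8 → posterior scale = max = 43.80.
Posterior shape = 4.3 + 6 = 10.3.
E[θ|data] = k·x_m/(k−1) = 10.3·43.80/9.3 = 48.5097.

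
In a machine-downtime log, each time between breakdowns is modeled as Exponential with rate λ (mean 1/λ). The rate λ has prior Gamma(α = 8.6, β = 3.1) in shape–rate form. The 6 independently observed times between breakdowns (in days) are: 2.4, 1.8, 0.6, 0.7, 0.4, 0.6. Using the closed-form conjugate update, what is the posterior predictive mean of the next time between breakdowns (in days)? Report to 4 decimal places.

With a Gamma(shape α, rate β) prior on the exponential rate λ, the posterior after n observations with total T = Σxᵢ is Gamma(α+n, β+T).
Sum of observations T = 6.5 days; n = 6.
Posterior: Gamma(8.6+6, 3.1+6.5) = Gamma(14.6, 9.6).
The predictive distribution for the next observation is Lomax; its mean is β/(α−1) = 9.6/13.6 = 0.7059.

0.7059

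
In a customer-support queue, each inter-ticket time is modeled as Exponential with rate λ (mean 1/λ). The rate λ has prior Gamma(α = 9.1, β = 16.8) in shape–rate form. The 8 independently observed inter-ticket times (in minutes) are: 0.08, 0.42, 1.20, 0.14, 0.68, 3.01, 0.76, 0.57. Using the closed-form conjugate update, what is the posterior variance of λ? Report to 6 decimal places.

With a Gamma(shape α, rate β) prior on the exponential rate λ, the posterior after n observations with total T = Σxᵢ is Gamma(α+n, β+T).
Sum of observations T = 6.86 minutes; n = 8.
Posterior: Gamma(9.1+8, 16.8+6.86) = Gamma(17.1, 23.66).
Var = α/β² = 0.030547.

0.030547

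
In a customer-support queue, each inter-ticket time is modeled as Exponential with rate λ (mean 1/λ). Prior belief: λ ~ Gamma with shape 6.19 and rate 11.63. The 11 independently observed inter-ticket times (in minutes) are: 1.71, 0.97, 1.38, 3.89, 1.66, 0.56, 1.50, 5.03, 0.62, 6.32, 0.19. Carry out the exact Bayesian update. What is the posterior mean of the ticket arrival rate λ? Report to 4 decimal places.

0.4848

With a Gamma(shape α, rate β) prior on the exponential rate λ, the posterior after n observations with total T = Σxᵢ is Gamma(α+n, β+T).
Sum of observations T = 23.83 minutes; n = 11.
Posterior: Gamma(6.19+11, 11.63+23.83) = Gamma(17.19, 35.46).
Posterior mean of λ = α/β = 17.19/35.46 = 0.4848.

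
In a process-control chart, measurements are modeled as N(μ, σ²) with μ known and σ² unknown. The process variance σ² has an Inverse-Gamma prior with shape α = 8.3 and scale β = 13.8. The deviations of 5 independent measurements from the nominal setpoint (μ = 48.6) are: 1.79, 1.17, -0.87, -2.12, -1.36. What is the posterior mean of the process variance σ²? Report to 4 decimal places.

2.0038

With known mean μ and an Inverse-Gamma(α, β) prior on σ², the Normal likelihood is conjugate: posterior is Inv-Gamma(α + n/2, β + Σ(xᵢ−μ)²/2).
Σ(xᵢ−μ)² = (1.79)² + (1.17)² + (-0.87)² + (-2.12)² + (-1.36)² = 11.6739.
Posterior: Inv-Gamma(8.3 + 5/2, 13.8 + 11.6739/2) = Inv-Gamma(10.80, 19.63695).
E[σ²|data] = β/(α−1) = 19.63695/9.80 = 2.0038.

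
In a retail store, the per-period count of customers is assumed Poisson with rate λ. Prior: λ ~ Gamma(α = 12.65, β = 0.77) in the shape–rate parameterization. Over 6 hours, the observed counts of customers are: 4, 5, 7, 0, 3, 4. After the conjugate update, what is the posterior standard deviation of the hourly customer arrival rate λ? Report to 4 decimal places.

With a Gamma(shape α, rate β) prior, the Poisson likelihood is conjugate: the posterior is Gamma(α + ΣXᵢ, β + n).
Sum of counts S = 23 over n = 6 hours.
Posterior: Gamma(α+S, β+n) = Gamma(12.65+23, 0.77+6) = Gamma(35.65, 6.77).
SD = √α/β = √35.65/6.77 = 0.8819.

0.8819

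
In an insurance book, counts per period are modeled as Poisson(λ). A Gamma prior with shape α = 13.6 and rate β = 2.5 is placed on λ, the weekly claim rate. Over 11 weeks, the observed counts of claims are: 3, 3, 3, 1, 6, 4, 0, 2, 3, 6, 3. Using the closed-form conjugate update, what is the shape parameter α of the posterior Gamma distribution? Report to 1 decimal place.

With a Gamma(shape α, rate β) prior, the Poisson likelihood is conjugate: the posterior is Gamma(α + ΣXᵢ, β + n).
Sum of counts S = 34 over n = 11 weeks.
Posterior: Gamma(α+S, β+n) = Gamma(13.6+34, 2.5+11) = Gamma(47.6, 13.5).
Posterior α = 47.6.

47.6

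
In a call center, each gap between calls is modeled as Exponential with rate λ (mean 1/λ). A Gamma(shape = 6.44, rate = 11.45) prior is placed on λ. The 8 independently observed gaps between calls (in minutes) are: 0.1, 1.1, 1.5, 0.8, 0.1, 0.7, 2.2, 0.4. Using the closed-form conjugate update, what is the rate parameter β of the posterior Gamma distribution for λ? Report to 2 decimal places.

With a Gamma(shape α, rate β) prior on the exponential rate λ, the posterior after n observations with total T = Σxᵢ is Gamma(α+n, β+T).
Sum of observations T = 6.9 minutes; n = 8.
Posterior: Gamma(6.44+8, 11.45+6.9) = Gamma(14.44, 18.35).
Posterior β = 18.35.

18.35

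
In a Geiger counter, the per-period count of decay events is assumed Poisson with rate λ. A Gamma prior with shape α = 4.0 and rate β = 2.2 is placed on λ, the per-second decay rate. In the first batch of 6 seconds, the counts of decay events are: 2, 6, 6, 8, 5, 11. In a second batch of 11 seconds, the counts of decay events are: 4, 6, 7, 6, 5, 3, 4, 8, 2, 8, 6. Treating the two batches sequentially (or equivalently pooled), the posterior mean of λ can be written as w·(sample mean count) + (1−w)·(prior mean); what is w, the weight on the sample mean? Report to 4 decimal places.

With a Gamma(shape α, rate β) prior, the Poisson likelihood is conjugate: the posterior is Gamma(α + ΣXᵢ, β + n).
Total number of seconds: n = 6 + 11 = 17.
Posterior mean = (α₀+S)/(β₀+n) = [n/(β₀+n)]·(S/n) + [β₀/(β₀+n)]·(α₀/β₀), so only n and β₀ enter the weight.
Weight on data w = n/(β₀+n) = 17/(2.2+17) = 17/19.2 = 0.8854.

0.8854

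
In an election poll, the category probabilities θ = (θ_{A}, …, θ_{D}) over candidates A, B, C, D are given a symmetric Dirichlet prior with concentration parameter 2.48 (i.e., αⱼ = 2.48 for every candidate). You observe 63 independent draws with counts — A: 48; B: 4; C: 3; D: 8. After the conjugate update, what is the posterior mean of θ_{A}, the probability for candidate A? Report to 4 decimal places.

0.6923

The Dirichlet prior is conjugate to the Multinomial likelihood: each posterior αⱼ = prior αⱼ + observed count nⱼ.
Posterior concentration: (50.48, 6.48, 5.48, 10.48), total = 72.92.
E[θ_{A}|data] = α_{A}/Σα = 50.48/72.92 = 0.6923.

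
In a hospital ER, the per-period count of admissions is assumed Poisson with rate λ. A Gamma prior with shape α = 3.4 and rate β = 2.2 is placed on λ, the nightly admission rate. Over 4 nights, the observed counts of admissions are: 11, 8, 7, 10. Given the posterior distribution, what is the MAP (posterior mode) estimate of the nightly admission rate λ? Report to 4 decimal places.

With a Gamma(shape α, rate β) prior, the Poisson likelihood is conjugate: the posterior is Gamma(α + ΣXᵢ, β + n).
Sum of counts S = 36 over n = 4 nights.
Posterior: Gamma(α+S, β+n) = Gamma(3.4+36, 2.2+4) = Gamma(39.4, 6.2).
Mode of Gamma(α,β) for α≥1 is (α−1)/β = 38.4/6.2 = 6.1935.

6.1935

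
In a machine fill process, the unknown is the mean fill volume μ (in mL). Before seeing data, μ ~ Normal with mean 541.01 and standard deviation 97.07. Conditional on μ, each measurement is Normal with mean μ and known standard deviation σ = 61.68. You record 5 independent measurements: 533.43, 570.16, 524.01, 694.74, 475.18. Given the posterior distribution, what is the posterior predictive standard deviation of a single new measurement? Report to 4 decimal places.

For Normal data with known variance σ², a Normal(μ₀, σ₀²) prior on μ is conjugate. Posterior precision = 1/σ₀² + n/σ²; posterior mean is the precision-weighted average of μ₀ and x̄.
σ₀² = 97.07² = 9422.5849, σ² = 61.68² = 3804.4224; σ² + n·σ₀² = 3804.4224 + 5·9422.5849 = 50917.3469.
Posterior precision = 1/σ₀² + n/σ² = 1/9422.5849 + 5/3804.4224 = (σ² + n·σ₀²)/(σ₀²σ²) = 50917.3469/(9422.5849·3804.4224); posterior variance σₙ² = σ₀²σ²/(σ² + n·σ₀²) = 9422.5849·3804.4224/50917.3469 = 704.033011.
Predictive variance for one new observation = σₙ² + σ² = 9422.5849·3804.4224/50917.3469 + 3804.4224 = σ²·(σ₀² + 50917.3469)/50917.3469 = 3804.4224·60339.9318/50917.3469 = 4508.455411; SD = √(3804.4224·60339.9318/50917.3469) = 67.1450.

67.1450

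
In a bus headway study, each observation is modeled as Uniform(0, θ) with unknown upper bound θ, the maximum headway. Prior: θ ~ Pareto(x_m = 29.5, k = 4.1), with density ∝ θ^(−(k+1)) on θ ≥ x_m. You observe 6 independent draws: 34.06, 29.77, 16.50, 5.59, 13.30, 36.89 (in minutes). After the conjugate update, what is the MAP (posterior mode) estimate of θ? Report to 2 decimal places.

A Pareto(scale x_m, shape k) prior on the upper bound θ of Uniform(0, θ) is conjugate: posterior is Pareto(max(x_m, max xᵢ), k + n).
Sample maximum = 36.89; prior scale x_m = 29.5 → posterior scale = max = 36.89.
Posterior shape = 4.1 + 6 = 10.1.
The Pareto density is decreasing on [x_m, ∞), so the mode is x_m = 36.89.

36.89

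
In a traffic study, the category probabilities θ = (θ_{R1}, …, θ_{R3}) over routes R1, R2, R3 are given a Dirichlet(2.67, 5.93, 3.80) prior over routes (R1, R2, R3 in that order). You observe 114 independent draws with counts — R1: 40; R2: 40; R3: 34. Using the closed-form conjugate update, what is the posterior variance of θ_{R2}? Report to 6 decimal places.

0.001816

The Dirichlet prior is conjugate to the Multinomial likelihood: each posterior αⱼ = prior αⱼ + observed count nⱼ.
Posterior concentration: (42.67, 45.93, 37.80), total = 126.40.
Var[θ_j] = α_j(Σα−α_j)/((Σα)²(Σα+1)) = 45.93·80.47/(126.40²·127.40) = 0.001816.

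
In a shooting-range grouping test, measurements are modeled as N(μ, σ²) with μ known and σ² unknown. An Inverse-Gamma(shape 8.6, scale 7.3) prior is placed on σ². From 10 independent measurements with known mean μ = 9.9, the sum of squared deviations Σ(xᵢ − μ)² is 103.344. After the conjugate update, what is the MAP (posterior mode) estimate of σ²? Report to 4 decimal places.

4.0392

With known mean μ and an Inverse-Gamma(α, β) prior on σ², the Normal likelihood is conjugate: posterior is Inv-Gamma(α + n/2, β + Σ(xᵢ−μ)²/2).
Posterior: Inv-Gamma(8.6 + 10/2, 7.3 + 103.344/2) = Inv-Gamma(13.60, 58.9720).
Mode = β/(α+1) = 58.9720/14.60 = 4.0392.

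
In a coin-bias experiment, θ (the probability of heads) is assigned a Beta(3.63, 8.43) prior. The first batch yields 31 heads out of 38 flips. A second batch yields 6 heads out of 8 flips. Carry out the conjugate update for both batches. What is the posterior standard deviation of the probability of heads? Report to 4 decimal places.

0.0596

The Beta prior is conjugate to a Binomial/Bernoulli likelihood; the update adds successes to α and failures to β.
After batch 1: Beta(3.63+31, 8.43+7) = Beta(34.63, 15.43).
After batch 2: Beta(34.63+6, 15.43+2) = Beta(40.63, 17.43).
Var = αβ/((α+β)²(α+β+1)) = 40.63·17.43/(58.06²·59.06) = 0.00355711; SD = √0.00355711 = 0.0596.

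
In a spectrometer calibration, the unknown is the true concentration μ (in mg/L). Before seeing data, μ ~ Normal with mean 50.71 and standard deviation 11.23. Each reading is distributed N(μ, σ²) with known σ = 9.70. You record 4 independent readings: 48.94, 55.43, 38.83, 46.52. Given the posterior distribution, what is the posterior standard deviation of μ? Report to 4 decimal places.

For Normal data with known variance σ², a Normal(μ₀, σ₀²) prior on μ is conjugate. Posterior precision = 1/σ₀² + n/σ²; posterior mean is the precision-weighted average of μ₀ and x̄.
σ₀² = 11.23² = 126.1129, σ² = 9.70² = 94.09; σ² + n·σ₀² = 94.09 + 4·126.1129 = 598.5416.
Posterior precision = 1/σ₀² + n/σ² = 1/126.1129 + 4/94.09 = (σ² + n·σ₀²)/(σ₀²σ²) = 598.5416/(126.1129·94.09); posterior variance σₙ² = σ₀²σ²/(σ² + n·σ₀²) = 126.1129·94.09/598.5416 = 19.824792.
Posterior SD = √σₙ² = √(126.1129·94.09/598.5416) = 4.4525.

4.4525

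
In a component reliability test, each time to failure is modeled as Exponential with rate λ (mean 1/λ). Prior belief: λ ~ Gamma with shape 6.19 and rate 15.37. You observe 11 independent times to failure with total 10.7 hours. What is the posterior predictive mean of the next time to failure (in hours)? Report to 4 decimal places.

1.6103

With a Gamma(shape α, rate β) prior on the exponential rate λ, the posterior after n observations with total T = Σxᵢ is Gamma(α+n, β+T).
Posterior: Gamma(6.19+11, 15.37+10.7) = Gamma(17.19, 26.07).
The predictive distribution for the next observation is Lomax; its mean is β/(α−1) = 26.07/16.19 = 1.6103.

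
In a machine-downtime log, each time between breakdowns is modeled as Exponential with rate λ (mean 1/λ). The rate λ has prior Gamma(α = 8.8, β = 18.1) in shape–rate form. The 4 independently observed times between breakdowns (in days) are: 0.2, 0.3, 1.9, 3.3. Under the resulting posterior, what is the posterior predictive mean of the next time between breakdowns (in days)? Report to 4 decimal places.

2.0169

With a Gamma(shape α, rate β) prior on the exponential rate λ, the posterior after n observations with total T = Σxᵢ is Gamma(α+n, β+T).
Sum of observations T = 5.7 days; n = 4.
Posterior: Gamma(8.8+4, 18.1+5.7) = Gamma(12.8, 23.8).
The predictive distribution for the next observation is Lomax; its mean is β/(α−1) = 23.8/11.8 = 2.0169.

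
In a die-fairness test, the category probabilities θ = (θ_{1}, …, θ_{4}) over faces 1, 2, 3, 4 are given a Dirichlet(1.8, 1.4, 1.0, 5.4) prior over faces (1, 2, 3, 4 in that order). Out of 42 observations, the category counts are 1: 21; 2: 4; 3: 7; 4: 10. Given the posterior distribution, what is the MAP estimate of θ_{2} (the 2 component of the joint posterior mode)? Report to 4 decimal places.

0.0924

The Dirichlet prior is conjugate to the Multinomial likelihood: each posterior αⱼ = prior αⱼ + observed count nⱼ.
Posterior concentration: (22.8, 5.4, 8.0, 15.4), total = 51.6.
Joint mode component: (α_{2}−1)/(Σα−K) = 4.4/47.6 = 0.0924.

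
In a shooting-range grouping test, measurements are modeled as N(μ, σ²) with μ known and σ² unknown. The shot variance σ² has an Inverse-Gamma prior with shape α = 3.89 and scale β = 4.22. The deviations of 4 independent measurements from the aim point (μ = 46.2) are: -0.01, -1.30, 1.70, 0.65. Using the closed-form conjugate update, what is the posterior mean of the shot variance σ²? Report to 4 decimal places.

With known mean μ and an Inverse-Gamma(α, β) prior on σ², the Normal likelihood is conjugate: posterior is Inv-Gamma(α + n/2, β + Σ(xᵢ−μ)²/2).
Σ(xᵢ−μ)² = (-0.01)² + (-1.30)² + (1.70)² + (0.65)² = 5.0026.
Posterior: Inv-Gamma(3.89 + 4/2, 4.22 + 5.0026/2) = Inv-Gamma(5.89, 6.72130).
E[σ²|data] = β/(α−1) = 6.72130/4.89 = 1.3745.

1.3745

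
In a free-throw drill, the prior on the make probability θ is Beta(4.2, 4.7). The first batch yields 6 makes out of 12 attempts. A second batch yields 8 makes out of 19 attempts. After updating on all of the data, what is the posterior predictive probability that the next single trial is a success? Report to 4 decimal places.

0.4561

The Beta prior is conjugate to a Binomial/Bernoulli likelihood; the update adds successes to α and failures to β.
After batch 1: Beta(4.2+6, 4.7+6) = Beta(10.2, 10.7).
After batch 2: Beta(10.2+8, 10.7+11) = Beta(18.2, 21.7).
For a single future Bernoulli trial, P(success | data) = α/(α+β) = 0.4561.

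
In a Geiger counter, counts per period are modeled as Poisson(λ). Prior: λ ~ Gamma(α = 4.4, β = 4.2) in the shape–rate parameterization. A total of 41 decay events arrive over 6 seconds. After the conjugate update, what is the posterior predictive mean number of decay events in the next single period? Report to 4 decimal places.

With a Gamma(shape α, rate β) prior, the Poisson likelihood is conjugate: the posterior is Gamma(α + ΣXᵢ, β + n).
Posterior: Gamma(α+S, β+n) = Gamma(4.4+41, 4.2+6) = Gamma(45.4, 10.2).
The predictive distribution for one future period is NegBinom with mean α/β = 4.4510.

4.4510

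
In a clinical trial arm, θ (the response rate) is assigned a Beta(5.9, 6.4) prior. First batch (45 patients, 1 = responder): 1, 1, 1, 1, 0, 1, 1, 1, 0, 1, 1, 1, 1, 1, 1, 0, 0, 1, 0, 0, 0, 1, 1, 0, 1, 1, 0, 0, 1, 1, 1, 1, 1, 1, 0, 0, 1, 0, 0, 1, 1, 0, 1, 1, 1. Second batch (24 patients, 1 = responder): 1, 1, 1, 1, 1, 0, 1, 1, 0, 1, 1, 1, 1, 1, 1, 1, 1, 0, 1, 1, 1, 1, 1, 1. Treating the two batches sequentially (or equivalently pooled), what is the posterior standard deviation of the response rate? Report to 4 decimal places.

0.0505

The Beta prior is conjugate to a Binomial/Bernoulli likelihood; the update adds successes to α and failures to β.
After batch 1: Beta(5.9+30, 6.4+15) = Beta(35.9, 21.4).
After batch 2: Beta(35.9+21, 21.4+3) = Beta(56.9, 24.4).
Var = αβ/((α+β)²(α+β+1)) = 56.9·24.4/(81.3²·82.3) = 0.00255224; SD = √0.00255224 = 0.0505.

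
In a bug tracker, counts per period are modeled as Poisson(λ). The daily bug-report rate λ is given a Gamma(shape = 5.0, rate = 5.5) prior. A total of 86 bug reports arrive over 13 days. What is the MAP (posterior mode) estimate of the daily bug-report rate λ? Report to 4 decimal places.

4.8649

With a Gamma(shape α, rate β) prior, the Poisson likelihood is conjugate: the posterior is Gamma(α + ΣXᵢ, β + n).
Posterior: Gamma(α+S, β+n) = Gamma(5.0+86, 5.5+13) = Gamma(91.0, 18.5).
Mode of Gamma(α,β) for α≥1 is (α−1)/β = 90.0/18.5 = 4.8649.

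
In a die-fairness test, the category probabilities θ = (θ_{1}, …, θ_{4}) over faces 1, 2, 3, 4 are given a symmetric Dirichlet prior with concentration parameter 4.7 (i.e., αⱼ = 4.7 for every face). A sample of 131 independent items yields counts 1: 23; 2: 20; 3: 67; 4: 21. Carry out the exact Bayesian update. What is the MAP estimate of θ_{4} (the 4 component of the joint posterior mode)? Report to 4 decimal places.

0.1694

The Dirichlet prior is conjugate to the Multinomial likelihood: each posterior αⱼ = prior αⱼ + observed count nⱼ.
Posterior concentration: (27.7, 24.7, 71.7, 25.7), total = 149.8.
Joint mode component: (α_{4}−1)/(Σα−K) = 24.7/145.8 = 0.1694.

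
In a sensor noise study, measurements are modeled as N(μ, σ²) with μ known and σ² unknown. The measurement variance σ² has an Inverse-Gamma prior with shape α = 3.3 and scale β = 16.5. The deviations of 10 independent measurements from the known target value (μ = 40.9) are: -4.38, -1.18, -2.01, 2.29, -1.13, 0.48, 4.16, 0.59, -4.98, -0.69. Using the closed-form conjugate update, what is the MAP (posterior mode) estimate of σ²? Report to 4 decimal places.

With known mean μ and an Inverse-Gamma(α, β) prior on σ², the Normal likelihood is conjugate: posterior is Inv-Gamma(α + n/2, β + Σ(xᵢ−μ)²/2).
Σ(xᵢ−μ)² = (-4.38)² + (-1.18)² + (-2.01)² + (2.29)² + (-1.13)² + (0.48)² + (4.16)² + (0.59)² + (-4.98)² + (-0.69)² = 74.2985.
Posterior: Inv-Gamma(3.3 + 10/2, 16.5 + 74.2985/2) = Inv-Gamma(8.30, 53.64925).
Mode = β/(α+1) = 53.64925/9.30 = 5.7687.

5.7687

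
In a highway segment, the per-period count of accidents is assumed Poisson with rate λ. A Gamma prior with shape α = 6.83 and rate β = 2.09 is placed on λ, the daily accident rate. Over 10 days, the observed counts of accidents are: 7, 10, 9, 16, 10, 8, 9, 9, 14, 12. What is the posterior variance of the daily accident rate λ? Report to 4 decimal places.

With a Gamma(shape α, rate β) prior, the Poisson likelihood is conjugate: the posterior is Gamma(α + ΣXᵢ, β + n).
Sum of counts S = 104 over n = 10 days.
Posterior: Gamma(α+S, β+n) = Gamma(6.83+104, 2.09+10) = Gamma(110.83, 12.09).
Var = α/β² = 110.83/12.09² = 0.7582.

0.7582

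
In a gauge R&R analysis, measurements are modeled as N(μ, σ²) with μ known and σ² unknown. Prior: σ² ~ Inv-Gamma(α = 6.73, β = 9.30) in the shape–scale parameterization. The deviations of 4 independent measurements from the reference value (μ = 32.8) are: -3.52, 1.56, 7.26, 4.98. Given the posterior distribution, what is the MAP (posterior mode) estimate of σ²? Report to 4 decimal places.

5.7005

With known mean μ and an Inverse-Gamma(α, β) prior on σ², the Normal likelihood is conjugate: posterior is Inv-Gamma(α + n/2, β + Σ(xᵢ−μ)²/2).
Σ(xᵢ−μ)² = (-3.52)² + (1.56)² + (7.26)² + (4.98)² = 92.3320.
Posterior: Inv-Gamma(6.73 + 4/2, 9.30 + 92.3320/2) = Inv-Gamma(8.73, 55.46600).
Mode = β/(α+1) = 55.46600/9.73 = 5.7005.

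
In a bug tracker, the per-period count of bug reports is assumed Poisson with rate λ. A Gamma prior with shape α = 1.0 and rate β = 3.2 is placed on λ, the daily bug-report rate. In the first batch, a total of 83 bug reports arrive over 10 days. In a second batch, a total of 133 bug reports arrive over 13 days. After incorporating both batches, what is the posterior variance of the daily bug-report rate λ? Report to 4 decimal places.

With a Gamma(shape α, rate β) prior, the Poisson likelihood is conjugate: the posterior is Gamma(α + ΣXᵢ, β + n).
After batch 1: Gamma(α+S, β+n) = Gamma(1.0+83, 3.2+10) = Gamma(84.0, 13.2).
After batch 2: Gamma(α+S, β+n) = Gamma(84.0+133, 13.2+13) = Gamma(217.0, 26.2).
Var = α/β² = 217.0/26.2² = 0.3161.

0.3161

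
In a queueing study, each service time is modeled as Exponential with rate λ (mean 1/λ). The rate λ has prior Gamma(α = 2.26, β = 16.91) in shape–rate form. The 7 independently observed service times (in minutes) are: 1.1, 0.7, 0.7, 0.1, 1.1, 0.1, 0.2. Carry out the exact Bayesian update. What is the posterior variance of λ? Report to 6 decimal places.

With a Gamma(shape α, rate β) prior on the exponential rate λ, the posterior after n observations with total T = Σxᵢ is Gamma(α+n, β+T).
Sum of observations T = 4.0 minutes; n = 7.
Posterior: Gamma(2.26+7, 16.91+4.0) = Gamma(9.26, 20.91).
Var = α/β² = 0.021179.

0.021179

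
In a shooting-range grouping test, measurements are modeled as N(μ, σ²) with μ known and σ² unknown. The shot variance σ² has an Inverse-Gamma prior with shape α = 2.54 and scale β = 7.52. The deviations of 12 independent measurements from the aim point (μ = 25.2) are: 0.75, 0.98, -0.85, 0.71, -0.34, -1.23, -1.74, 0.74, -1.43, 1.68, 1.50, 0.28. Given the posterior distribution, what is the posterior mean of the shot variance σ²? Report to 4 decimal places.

With known mean μ and an Inverse-Gamma(α, β) prior on σ², the Normal likelihood is conjugate: posterior is Inv-Gamma(α + n/2, β + Σ(xᵢ−μ)²/2).
Σ(xᵢ−μ)² = (0.75)² + (0.98)² + (-0.85)² + (0.71)² + (-0.34)² + (-1.23)² + (-1.74)² + (0.74)² + (-1.43)² + (1.68)² + (1.50)² + (0.28)² = 15.1489.
Posterior: Inv-Gamma(2.54 + 12/2, 7.52 + 15.1489/2) = Inv-Gamma(8.54, 15.09445).
E[σ²|data] = β/(α−1) = 15.09445/7.54 = 2.0019.

2.0019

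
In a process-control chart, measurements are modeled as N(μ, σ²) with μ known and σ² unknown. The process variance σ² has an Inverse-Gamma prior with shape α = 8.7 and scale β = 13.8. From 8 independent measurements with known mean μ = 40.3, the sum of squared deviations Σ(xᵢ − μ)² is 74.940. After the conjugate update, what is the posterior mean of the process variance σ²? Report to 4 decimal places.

4.3821

With known mean μ and an Inverse-Gamma(α, β) prior on σ², the Normal likelihood is conjugate: posterior is Inv-Gamma(α + n/2, β + Σ(xᵢ−μ)²/2).
Posterior: Inv-Gamma(8.7 + 8/2, 13.8 + 74.940/2) = Inv-Gamma(12.70, 51.2700).
E[σ²|data] = β/(α−1) = 51.2700/11.70 = 4.3821.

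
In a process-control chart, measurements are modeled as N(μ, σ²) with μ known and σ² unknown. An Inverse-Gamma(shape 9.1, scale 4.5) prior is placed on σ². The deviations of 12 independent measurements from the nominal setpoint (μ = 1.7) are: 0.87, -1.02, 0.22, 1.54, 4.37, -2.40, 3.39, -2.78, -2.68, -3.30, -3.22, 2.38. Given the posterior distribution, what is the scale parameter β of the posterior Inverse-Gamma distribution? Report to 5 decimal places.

45.69995

With known mean μ and an Inverse-Gamma(α, β) prior on σ², the Normal likelihood is conjugate: posterior is Inv-Gamma(α + n/2, β + Σ(xᵢ−μ)²/2).
Σ(xᵢ−μ)² = (0.87)² + (-1.02)² + (0.22)² + (1.54)² + (4.37)² + (-2.40)² + (3.39)² + (-2.78)² + (-2.68)² + (-3.30)² + (-3.22)² + (2.38)² = 82.3999.
Posterior: Inv-Gamma(9.1 + 12/2, 4.5 + 82.3999/2) = Inv-Gamma(15.10, 45.69995).
Posterior β = 45.69995.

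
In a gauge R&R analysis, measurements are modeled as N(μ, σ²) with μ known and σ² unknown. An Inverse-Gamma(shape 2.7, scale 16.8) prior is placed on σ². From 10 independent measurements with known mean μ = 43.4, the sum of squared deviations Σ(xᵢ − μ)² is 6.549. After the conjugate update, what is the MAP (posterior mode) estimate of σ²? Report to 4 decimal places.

2.3074

With known mean μ and an Inverse-Gamma(α, β) prior on σ², the Normal likelihood is conjugate: posterior is Inv-Gamma(α + n/2, β + Σ(xᵢ−μ)²/2).
Posterior: Inv-Gamma(2.7 + 10/2, 16.8 + 6.549/2) = Inv-Gamma(7.70, 20.0745).
Mode = β/(α+1) = 20.0745/8.70 = 2.3074.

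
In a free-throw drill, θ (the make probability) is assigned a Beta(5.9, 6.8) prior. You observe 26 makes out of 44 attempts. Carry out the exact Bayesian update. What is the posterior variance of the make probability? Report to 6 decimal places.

0.004265

The Beta prior is conjugate to a Binomial/Bernoulli likelihood; the update adds successes to α and failures to β.
Posterior: Beta(α+k, β+n−k) = Beta(5.9+26, 6.8+18) = Beta(31.9, 24.8).
Var = αβ/((α+β)²(α+β+1)) = 31.9·24.8/(56.7²·57.7) = 0.004265.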